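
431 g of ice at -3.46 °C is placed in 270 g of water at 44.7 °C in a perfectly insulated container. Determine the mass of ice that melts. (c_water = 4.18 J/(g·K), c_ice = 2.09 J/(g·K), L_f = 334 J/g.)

m_melted ≈ 142 g

Heat available from the water dropping to 0 °C: 270·4.18·44.7 = 50448 J.
Of that, 431·2.09·3.46 = 3116.7 J goes to bring the ice to 0 °C, leaving 47332 J.
Fully melting the ice requires m_ice L_f = 431·334 = 143954 J.
Since 47332 < 143954 J, not all the ice melts; equilibrium is at 0 °C.
m_melt = 47332 / L_f = 141.7 g.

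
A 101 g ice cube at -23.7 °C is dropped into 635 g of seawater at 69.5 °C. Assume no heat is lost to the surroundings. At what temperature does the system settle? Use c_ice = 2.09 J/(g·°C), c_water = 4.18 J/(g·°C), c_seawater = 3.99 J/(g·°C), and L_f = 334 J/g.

T_f ≈ 46.5 °C

Net heat exchanged in the isolated system is zero:
warm ice to 0 °C: 101·2.09·(0 − (-23.7)) = 5002.8
  latent heat to melt: 101·334 = 33734
  meltwater 0→T: 101·4.18·T = 422.18 T
  seawater cools: 635·3.99·(T − 69.5) = 2533.7(T − 69.5)
2955.8 T = 176089 − 38737 = 137352
T ≈ 46.47 °C — above 0 °C, consistent with complete melting.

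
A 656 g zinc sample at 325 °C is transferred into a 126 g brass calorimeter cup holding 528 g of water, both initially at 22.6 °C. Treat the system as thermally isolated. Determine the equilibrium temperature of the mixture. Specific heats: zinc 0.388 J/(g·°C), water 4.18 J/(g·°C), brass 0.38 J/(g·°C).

T_f ≈ 53.3 °C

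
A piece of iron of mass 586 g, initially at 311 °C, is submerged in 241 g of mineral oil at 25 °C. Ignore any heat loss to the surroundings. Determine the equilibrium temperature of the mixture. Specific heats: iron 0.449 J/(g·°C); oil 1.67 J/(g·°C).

T_f ≈ 138.1 °C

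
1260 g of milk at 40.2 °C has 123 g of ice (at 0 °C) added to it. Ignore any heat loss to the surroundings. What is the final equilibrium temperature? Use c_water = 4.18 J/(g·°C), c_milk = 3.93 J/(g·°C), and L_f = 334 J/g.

T_f ≈ 28.9 °C

Heat gained plus heat lost sum to zero:
latent heat to melt: 123·334 = 41082; meltwater 0→T: 123·4.18·T = 514.14 T; milk cools: 1260·3.93·(T − 40.2) = 4951.8(T − 40.2)
5465.9 T = 199062 − 41082 = 157980
T ≈ 28.90 °C. Since T > 0 °C, the all-ice-melts assumption holds.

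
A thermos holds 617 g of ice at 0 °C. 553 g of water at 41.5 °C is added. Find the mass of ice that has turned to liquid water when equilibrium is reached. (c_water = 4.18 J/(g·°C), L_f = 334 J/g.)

m_melted ≈ 287 g

Water can give up m c ΔT = 553×4.18×41.5 = 95929 J before reaching 0 °C.
Melting all 617 g of ice would need 617×334 = 206078 J.
95929 J < 206078 J, so only part of the ice melts and the system sits at 0 °C.
Mass melted = 95929/334 ≈ 287.2 g.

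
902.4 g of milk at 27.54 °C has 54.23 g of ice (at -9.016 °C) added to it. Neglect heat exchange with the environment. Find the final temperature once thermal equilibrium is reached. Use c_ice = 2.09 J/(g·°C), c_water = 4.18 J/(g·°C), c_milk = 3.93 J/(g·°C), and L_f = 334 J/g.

Energy balance with sensible and latent terms:
warm ice to 0 °C: 54.23·2.09·(0 − (-9.016)) = 1021.9
  latent heat to melt: 54.23·334 = 18113
  meltwater 0→T: 54.23·4.18·T = 226.68 T
  milk cools: 902.4·3.93·(T − 27.54) = 3546.4(T − 27.54)
3773.1 T = 97669 − 19135 = 78534
T ≈ 20.81 °C. Since T > 0 °C, the all-ice-melts assumption holds.

T_f ≈ 20.8 °C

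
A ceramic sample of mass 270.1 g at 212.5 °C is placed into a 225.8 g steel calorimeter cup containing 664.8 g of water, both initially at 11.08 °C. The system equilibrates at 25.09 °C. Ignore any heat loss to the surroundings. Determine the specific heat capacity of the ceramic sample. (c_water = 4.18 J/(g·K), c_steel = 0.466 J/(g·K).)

c ≈ 0.798 J/(g·K)

Let T be the final temperature. ΣQ_i = 0:
270.1·c·(25.09 − 212.5) + 664.8·4.18·(25.09 − 11.08) + 225.8·0.466·(25.09 − 11.08) = 0
-50619 c = -40406
c = -40406/-50619 ≈ 0.7982 J/(g·K)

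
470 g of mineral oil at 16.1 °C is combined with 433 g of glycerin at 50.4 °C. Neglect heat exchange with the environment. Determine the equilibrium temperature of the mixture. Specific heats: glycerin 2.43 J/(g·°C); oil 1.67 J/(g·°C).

Heat gained plus heat lost sum to zero:
433*2.43*(T − 50.4) + 470*1.67*(T − 16.1) = 0
1052.2(T − 50.4) + 784.9(T − 16.1) = 0
(1052.2 + 784.9) T = 1052.2*50.4 + 784.9*16.1
T = 65667 / 1837.1 = 35.7 °C

T_f ≈ 35.7 °C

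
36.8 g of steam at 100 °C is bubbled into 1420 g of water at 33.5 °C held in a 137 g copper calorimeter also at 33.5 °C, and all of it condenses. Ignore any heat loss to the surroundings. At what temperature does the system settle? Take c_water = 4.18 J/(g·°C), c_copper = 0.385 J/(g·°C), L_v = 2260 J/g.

T_f ≈ 48.7 °C

Net heat exchanged in the isolated system is zero:
steam→water at 100 °C releases m L_v = 36.8·2260 = 83168; condensed water 100 °C→T: 153.82(T − 100); original water: 5935.6(T − 33.5); cup: 52.75(T − 33.5)
6142.2 T = 83168 + 15382 + 200610 = 299160
T ≈ 48.71 °C, under the boiling point, so the assumption holds.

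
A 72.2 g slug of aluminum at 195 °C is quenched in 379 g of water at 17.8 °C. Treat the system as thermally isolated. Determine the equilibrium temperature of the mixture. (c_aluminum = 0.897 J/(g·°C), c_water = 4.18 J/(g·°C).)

T_f ≈ 24.8 °C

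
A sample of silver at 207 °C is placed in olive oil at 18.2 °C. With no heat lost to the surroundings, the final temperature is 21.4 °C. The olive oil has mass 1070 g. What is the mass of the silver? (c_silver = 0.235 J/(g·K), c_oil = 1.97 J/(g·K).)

Heat lost by the silver = heat gained by the oil:
m×0.235×(207 − 21.4) = 1070×1.97×(21.4 − 18.2)
43.62 m = 6745.3  ⇒  m ≈ 154.7 g

m ≈ 155 g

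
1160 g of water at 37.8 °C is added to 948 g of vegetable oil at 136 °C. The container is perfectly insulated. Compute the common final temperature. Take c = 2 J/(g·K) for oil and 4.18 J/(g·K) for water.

T_f = Σ m_i c_i T_i / Σ m_i c_i:
T_f = (1896·136 + 4848.8·37.8) / (1896 + 4848.8)
    = 441141 / 6744.8 ≈ 65.40 °C

T_f ≈ 65.4 °C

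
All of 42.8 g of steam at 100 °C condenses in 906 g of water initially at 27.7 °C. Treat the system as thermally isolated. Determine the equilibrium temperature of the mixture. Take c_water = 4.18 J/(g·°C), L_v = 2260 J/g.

Sum of m c ΔT and latent-heat terms is zero:
condense steam: −42.8·2260 = −96728
  condensed water 100 °C→T: 178.9(T − 100)
  water warms: 906·4.18·(T − 27.7) = 3787.1(T − 27.7)
3966 T = 96728 + 17890 + 104902 = 219521
T ≈ 55.35 °C (< 100 °C, so full condensation is consistent).

T_f ≈ 55.4 °C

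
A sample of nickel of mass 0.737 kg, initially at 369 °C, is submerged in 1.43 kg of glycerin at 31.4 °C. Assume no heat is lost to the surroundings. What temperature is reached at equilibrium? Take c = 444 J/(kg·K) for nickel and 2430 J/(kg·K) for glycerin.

Conservation of energy gives ΣQ = 0:
0.737*444*(T − 369) + 1.43*2430*(T − 31.4) = 0
327.23(T − 369) + 3474.9(T − 31.4) = 0
(327.23 + 3474.9) T = 327.23*369 + 3474.9*31.4
T ≈ 60.46 °C

T_f ≈ 60.5 °C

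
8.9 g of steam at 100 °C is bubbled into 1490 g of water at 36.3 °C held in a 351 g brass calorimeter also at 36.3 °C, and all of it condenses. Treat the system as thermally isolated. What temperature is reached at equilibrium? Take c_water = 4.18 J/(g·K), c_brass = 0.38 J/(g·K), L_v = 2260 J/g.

T_f ≈ 39.8 °C

Energy balance with sensible and latent terms:
latent heat released on condensation: 8.9×2260 = 20114
  condensate cools 100→T: 8.9×4.18×(T − 100) = 37.2(T − 100)
  original water: 6228.2(T − 36.3)
  brass cup: 351×0.38×(T − 36.3) = 133.38(T − 36.3)
6398.8 T = 20114 + 3720.2 + 230925 = 254760
T ≈ 39.81 °C (< 100 °C, so full condensation is consistent).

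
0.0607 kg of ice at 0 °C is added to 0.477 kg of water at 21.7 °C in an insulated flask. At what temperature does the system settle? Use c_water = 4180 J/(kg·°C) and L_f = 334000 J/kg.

T_f ≈ 10.2 °C

Net heat exchanged in the isolated system is zero:
latent heat to melt: 0.0607×334000 = 20274; meltwater 0→T: 0.0607×4180×T = 253.73 T; water cools: 0.477×4180×(T − 21.7) = 1993.9(T − 21.7)
2247.6 T = 43267 − 20274 = 22993
T ≈ 10.23 °C — above 0 °C, consistent with complete melting.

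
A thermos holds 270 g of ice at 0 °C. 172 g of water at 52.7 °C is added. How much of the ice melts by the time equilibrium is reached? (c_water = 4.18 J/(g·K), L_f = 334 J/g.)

Heat available from the water dropping to 0 °C: 172·4.18·52.7 = 37889 J.
Melting all 270 g of ice would need 270·334 = 90180 J.
37889 J < 90180 J, so only part of the ice melts and the system sits at 0 °C.
m_melted·334 = 37889  ⇒  m_melted ≈ 113.4 g.

m_melted ≈ 113 g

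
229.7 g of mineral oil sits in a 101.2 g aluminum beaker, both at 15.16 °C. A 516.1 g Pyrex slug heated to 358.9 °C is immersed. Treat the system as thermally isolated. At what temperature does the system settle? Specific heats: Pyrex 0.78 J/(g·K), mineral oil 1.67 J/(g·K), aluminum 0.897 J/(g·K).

T_f ≈ 173.0 °C

Energy conservation, ΣQ = 0:
516.1·0.78·(T − 358.9) + 229.7·1.67·(T − 15.16) + 101.2·0.897·(T − 15.16) = 0
402.56(T − 358.9) + 383.6(T − 15.16) + 90.78(T − 15.16) = 0
(402.56 + 383.6 + 90.78) T = 402.56·358.9 + 383.6·15.16 + 90.78·15.16
T = 151670/876.93 ≈ 172.95 °C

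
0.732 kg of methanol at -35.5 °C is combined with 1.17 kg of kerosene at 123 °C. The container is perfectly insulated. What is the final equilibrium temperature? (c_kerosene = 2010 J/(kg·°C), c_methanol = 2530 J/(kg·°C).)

T_f ≈ 53.2 °C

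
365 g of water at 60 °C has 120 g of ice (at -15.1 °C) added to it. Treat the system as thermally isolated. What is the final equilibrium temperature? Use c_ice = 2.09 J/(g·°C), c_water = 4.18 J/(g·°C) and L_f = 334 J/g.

T_f ≈ 23.5 °C

Energy conservation, ΣQ = 0:
warm ice to 0 °C: 120×2.09×(0 − (-15.1)) = 3787.1
  melt ice: 120×334 = 40080
  meltwater 0→T: 120×4.18×T = 501.6 T
  water cools: 365×4.18×(T − 60) = 1525.7(T − 60)
2027.3 T = 91542 − 43867 = 47675
T ≈ 23.52 °C — above 0 °C, consistent with complete melting.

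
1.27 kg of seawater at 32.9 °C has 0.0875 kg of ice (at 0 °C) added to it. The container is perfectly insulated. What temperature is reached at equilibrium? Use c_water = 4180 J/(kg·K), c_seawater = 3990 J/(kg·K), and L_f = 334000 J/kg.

T_f ≈ 25.3 °C

Energy balance with sensible and latent terms:
melt ice: 0.0875·334000 = 29225; meltwater 0→T: 0.0875·4180·T = 365.75 T; seawater cools: 1.27·3990·(T − 32.9) = 5067.3(T − 32.9)
5433.1 T = 166714 − 29225 = 137489
T ≈ 25.31 °C. Since T > 0 °C, the all-ice-melts assumption holds.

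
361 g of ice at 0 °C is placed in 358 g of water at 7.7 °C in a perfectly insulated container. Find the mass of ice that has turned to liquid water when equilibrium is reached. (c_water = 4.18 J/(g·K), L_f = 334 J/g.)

m_melted ≈ 34.5 g

Water can give up m c ΔT = 358×4.18×7.7 = 11523 J before reaching 0 °C.
Melting all 361 g of ice would need 361×334 = 120574 J.
That's not enough to melt it all — equilibrium is at 0 °C with ice remaining.
m_melt = 11523 / L_f = 34.5 g.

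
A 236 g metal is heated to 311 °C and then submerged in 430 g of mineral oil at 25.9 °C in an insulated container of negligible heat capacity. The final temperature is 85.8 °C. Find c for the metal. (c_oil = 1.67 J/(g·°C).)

c ≈ 0.809 J/(g·°C)

Conservation of energy gives ΣQ = 0:
236×c×(85.8 − 311) + 430×1.67×(85.8 − 25.9) = 0
-53147 c = -43014
c = -43014/-53147 ≈ 0.8093 J/(g·°C)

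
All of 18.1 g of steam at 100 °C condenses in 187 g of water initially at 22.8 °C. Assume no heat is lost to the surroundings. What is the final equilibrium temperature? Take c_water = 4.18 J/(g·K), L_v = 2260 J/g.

Taking heat into each body as positive, Σ m c ΔT = 0:
latent heat released on condensation: 18.1·2260 = 40906
  condensed water 100 °C→T: 75.66(T − 100)
  original water: 781.66(T − 22.8)
857.32 T = 40906 + 7565.8 + 17822 = 66294
T ≈ 77.33 °C (< 100 °C, so full condensation is consistent).

T_f ≈ 77.3 °C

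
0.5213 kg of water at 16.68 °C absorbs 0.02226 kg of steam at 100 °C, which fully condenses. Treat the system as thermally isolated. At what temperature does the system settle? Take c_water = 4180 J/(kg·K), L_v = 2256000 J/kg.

Taking heat into each body as positive, Σ m c ΔT = 0:
condense steam: −0.02226·2256000 = −50219; condensate cools 100→T: 0.02226·4180·(T − 100) = 93.05(T − 100); water warms: 0.5213·4180·(T − 16.68) = 2179(T − 16.68)
2272.1 T = 50219 + 9304.7 + 36346 = 95870
T ≈ 42.19 °C, under the boiling point, so the assumption holds.

T_f ≈ 42.2 °C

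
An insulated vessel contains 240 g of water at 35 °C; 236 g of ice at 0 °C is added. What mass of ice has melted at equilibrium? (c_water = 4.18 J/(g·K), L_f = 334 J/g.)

Heat available from the water dropping to 0 °C: 240·4.18·35 = 35112 J.
To melt every bit of ice: 236·334 = 78824 J.
Since 35112 < 78824 J, not all the ice melts; equilibrium is at 0 °C.
Mass melted = 35112/334 ≈ 105.1 g.

m_melted ≈ 105 g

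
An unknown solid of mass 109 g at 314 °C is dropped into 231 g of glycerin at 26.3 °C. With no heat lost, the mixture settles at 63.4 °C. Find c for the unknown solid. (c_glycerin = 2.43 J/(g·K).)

c ≈ 0.762 J/(g·K)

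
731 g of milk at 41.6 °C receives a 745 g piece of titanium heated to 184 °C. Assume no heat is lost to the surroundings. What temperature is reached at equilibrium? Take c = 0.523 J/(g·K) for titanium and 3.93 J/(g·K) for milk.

Conservation of energy gives ΣQ = 0:
745×0.523×(T − 184) + 731×3.93×(T − 41.6) = 0
(389.63 + 2872.8) T = 389.63×184 + 2872.8×41.6
T = 191203/3262.5 ≈ 58.61 °C

T_f ≈ 58.6 °C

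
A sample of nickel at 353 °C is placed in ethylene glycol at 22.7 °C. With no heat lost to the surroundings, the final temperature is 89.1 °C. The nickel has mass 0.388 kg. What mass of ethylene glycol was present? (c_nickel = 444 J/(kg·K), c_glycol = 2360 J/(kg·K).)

m ≈ 0.29 kg

|Q_nickel| = |Q_glycol|:
0.388·444·(353 − 89.1) = m·2360·(89.1 − 22.7)
156704 m = 45463  ⇒  m ≈ 0.2901 kg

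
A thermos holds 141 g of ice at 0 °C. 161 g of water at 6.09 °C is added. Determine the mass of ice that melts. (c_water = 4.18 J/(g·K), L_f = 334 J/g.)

m_melted ≈ 12.3 g

Cooling the water to 0 °C releases 161×4.18×6.09 = 4098.4 J.
Melting all 141 g of ice would need 141×334 = 47094 J.
4098.4 J < 47094 J, so only part of the ice melts and the system sits at 0 °C.
Mass melted = 4098.4/334 ≈ 12.27 g.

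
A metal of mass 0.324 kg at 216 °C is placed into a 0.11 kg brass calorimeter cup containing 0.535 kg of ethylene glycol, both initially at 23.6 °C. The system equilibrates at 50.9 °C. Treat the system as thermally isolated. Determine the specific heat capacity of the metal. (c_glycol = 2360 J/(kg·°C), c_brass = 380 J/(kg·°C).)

c ≈ 666 J/(kg·°C)

Net heat exchanged in the isolated system is zero:
0.324×c×(50.9 − 216) + 0.535×2360×(50.9 − 23.6) + 0.11×380×(50.9 − 23.6) = 0
-53.49 c = -35610
c = -35610/-53.49 ≈ 665.7 J/(kg·°C)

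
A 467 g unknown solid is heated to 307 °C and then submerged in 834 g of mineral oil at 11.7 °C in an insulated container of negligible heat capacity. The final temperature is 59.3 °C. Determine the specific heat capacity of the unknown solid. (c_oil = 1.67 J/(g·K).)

m_s c (T_s − T_f) = m_oil c_oil (T_f − T_0):
467×c×(307 − 59.3) = 834×1.67×(59.3 − 11.7)
115676 c = 66296  ⇒  c ≈ 0.5731 J/(g·K)

c ≈ 0.573 J/(g·K)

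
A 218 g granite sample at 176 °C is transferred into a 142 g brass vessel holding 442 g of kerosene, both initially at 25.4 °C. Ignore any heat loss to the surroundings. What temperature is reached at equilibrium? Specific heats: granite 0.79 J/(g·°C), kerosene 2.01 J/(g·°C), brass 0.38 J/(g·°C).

T_f ≈ 48.7 °C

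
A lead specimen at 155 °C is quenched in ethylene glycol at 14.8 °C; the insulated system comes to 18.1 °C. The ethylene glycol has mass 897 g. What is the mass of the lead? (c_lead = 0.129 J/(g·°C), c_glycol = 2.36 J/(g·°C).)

m ≈ 396 g

Conservation of energy gives ΣQ = 0:
m×0.129×(18.1 − 155) + 897×2.36×(18.1 − 14.8) = 0
-17.66 m = -6985.8
m = -6985.8/-17.66 ≈ 395.6 g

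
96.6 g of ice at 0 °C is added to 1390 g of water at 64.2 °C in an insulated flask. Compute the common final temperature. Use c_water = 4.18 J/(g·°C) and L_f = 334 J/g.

T_f ≈ 54.8 °C

Energy balance with sensible and latent terms:
melt ice: 96.6×334 = 32264; meltwater 0→T: 96.6×4.18×T = 403.79 T; water cools: 1390×4.18×(T − 64.2) = 5810.2(T − 64.2)
6214 T = 373015 − 32264 = 340750
T ≈ 54.84 °C (positive, so assuming full melt was valid).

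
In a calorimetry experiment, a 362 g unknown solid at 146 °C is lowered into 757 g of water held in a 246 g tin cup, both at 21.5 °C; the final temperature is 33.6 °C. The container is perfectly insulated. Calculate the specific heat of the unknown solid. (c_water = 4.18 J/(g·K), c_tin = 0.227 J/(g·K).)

c ≈ 0.958 J/(g·K)

Net heat exchanged in the isolated system is zero:
362·c·(33.6 − 146) + 757·4.18·(33.6 − 21.5) + 246·0.227·(33.6 − 21.5) = 0
-40689 c = -38963
c = -38963/-40689 ≈ 0.9576 J/(g·K)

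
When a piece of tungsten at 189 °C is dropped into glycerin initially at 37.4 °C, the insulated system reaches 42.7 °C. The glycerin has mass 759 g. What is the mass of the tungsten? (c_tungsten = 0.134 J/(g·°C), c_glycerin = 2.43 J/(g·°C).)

m ≈ 499 g

Heat gained plus heat lost sum to zero:
m·0.134·(42.7 − 189) + 759·2.43·(42.7 − 37.4) = 0
-19.6 m = -9775.2
m = -9775.2/-19.6 ≈ 498.6 g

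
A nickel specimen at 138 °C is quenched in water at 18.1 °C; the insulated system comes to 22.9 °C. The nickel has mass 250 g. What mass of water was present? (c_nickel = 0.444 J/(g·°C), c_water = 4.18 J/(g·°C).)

m ≈ 637 g

|Q_nickel| = |Q_water|:
250·0.444·(138 − 22.9) = m·4.18·(22.9 − 18.1)
20.06 m = 12776  ⇒  m ≈ 636.8 g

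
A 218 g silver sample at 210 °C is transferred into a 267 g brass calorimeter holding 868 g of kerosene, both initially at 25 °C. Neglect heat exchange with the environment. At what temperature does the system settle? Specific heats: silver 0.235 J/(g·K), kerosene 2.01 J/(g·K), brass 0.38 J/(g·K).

T_f ≈ 30.0 °C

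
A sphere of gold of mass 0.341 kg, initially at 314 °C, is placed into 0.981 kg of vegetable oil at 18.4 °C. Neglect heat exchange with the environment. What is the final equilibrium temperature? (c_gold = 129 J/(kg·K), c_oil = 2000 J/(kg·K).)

Conservation of energy gives ΣQ = 0:
0.341×129×(T − 314) + 0.981×2000×(T − 18.4) = 0
43.99(T − 314) + 1962(T − 18.4) = 0
2006 T = 49913
T = 49913 / 2006 = 24.9 °C

T_f ≈ 24.9 °C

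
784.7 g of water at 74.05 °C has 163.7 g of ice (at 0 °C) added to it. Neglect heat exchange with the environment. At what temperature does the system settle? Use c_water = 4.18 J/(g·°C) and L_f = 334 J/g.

T_f ≈ 47.5 °C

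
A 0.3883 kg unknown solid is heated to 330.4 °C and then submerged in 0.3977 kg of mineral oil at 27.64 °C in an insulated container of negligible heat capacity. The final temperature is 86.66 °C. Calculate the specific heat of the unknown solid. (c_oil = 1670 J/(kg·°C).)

c ≈ 414 J/(kg·°C)

Net heat exchanged in the isolated system is zero:
0.3883·c·(86.66 − 330.4) + 0.3977·1670·(86.66 − 27.64) = 0
-94.64 c = -39199
c = -39199/-94.64 ≈ 414.2 J/(kg·°C)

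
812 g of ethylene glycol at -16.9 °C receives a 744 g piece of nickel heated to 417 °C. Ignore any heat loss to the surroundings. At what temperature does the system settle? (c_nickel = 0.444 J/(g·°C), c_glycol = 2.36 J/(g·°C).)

T_f ≈ 46.9 °C

With ΣQ=0 the equilibrium temperature is the m·c-weighted mean:
T_f = (330.34·417 + 1916.3·(-16.9)) / (330.34 + 1916.3)
    = 105364 / 2246.7 ≈ 46.90 °C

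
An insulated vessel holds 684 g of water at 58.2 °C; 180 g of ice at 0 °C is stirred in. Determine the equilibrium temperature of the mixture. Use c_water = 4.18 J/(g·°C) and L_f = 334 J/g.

Setting the total heat transfer to zero:
latent heat to melt: 180·334 = 60120; meltwater 0→T: 180·4.18·T = 752.4 T; water cools: 684·4.18·(T − 58.2) = 2859.1(T − 58.2)
3611.5 T = 166401 − 60120 = 106281
T ≈ 29.43 °C (positive, so assuming full melt was valid).

T_f ≈ 29.4 °C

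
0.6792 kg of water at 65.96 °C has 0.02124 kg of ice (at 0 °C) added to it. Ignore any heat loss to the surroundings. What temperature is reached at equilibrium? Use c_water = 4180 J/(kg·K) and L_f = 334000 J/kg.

Sum of m c ΔT and latent-heat terms is zero:
fusion: m_ice L_f = 0.02124·334000 = 7094.2
  meltwater 0→T: 0.02124·4180·T = 88.78 T
  water cools: 0.6792·4180·(T − 65.96) = 2839.1(T − 65.96)
2927.8 T = 187264 − 7094.2 = 180170
T ≈ 61.54 °C (positive, so assuming full melt was valid).

T_f ≈ 61.5 °C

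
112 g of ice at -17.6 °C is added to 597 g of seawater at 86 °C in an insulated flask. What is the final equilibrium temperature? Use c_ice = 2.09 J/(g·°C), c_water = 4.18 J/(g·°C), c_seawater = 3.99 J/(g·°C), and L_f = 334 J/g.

T_f ≈ 57.3 °C

Conservation of energy gives ΣQ = 0:
warm ice to 0 °C: 112·2.09·(0 − (-17.6)) = 4119.8; melt ice: 112·334 = 37408; warm the meltwater: 468.16 T; seawater: 2382(T − 86)
2850.2 T = 204855 − 41528 = 163327
T ≈ 57.30 °C. Since T > 0 °C, the all-ice-melts assumption holds.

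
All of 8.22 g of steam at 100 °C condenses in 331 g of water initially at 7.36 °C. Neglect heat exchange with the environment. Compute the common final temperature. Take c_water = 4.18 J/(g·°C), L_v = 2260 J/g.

T_f ≈ 22.7 °C

Heat gained plus heat lost sum to zero:
condense steam: −8.22×2260 = −18577; condensate cools 100→T: 8.22×4.18×(T − 100) = 34.36(T − 100); water warms: 331×4.18×(T − 7.36) = 1383.6(T − 7.36)
1417.9 T = 18577 + 3436 + 10183 = 32196
T ≈ 22.71 °C, under the boiling point, so the assumption holds.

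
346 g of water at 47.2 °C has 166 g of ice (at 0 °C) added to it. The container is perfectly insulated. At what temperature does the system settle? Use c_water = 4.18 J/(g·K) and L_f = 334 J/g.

Energy balance with sensible and latent terms:
melt ice: 166×334 = 55444; meltwater 0→T: 166×4.18×T = 693.88 T; water: 1446.3(T − 47.2)
2140.2 T = 68264 − 55444 = 12820
T ≈ 5.99 °C. Since T > 0 °C, the all-ice-melts assumption holds.

T_f ≈ 6.0 °C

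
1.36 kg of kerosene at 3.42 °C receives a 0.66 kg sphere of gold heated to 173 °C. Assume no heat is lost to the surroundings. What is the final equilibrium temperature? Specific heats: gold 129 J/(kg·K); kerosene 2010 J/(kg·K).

T_f ≈ 8.5 °C

Let T be the final temperature. ΣQ_i = 0:
0.66×129×(T − 173) + 1.36×2010×(T − 3.42) = 0
85.14(T − 173) + 2733.6(T − 3.42) = 0
(85.14 + 2733.6) T = 85.14×173 + 2733.6×3.42
T = 24078 / 2818.7 = 8.54 °C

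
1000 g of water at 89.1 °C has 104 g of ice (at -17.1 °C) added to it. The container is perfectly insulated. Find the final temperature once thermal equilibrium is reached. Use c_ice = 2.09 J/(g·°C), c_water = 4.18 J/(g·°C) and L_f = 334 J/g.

Sum of m c ΔT and latent-heat terms is zero:
ice -17.1→0 °C: 104×2.09×17.1 = 3716.9
  melt ice: 104×334 = 34736
  warm the meltwater: 434.72 T
  water cools: 1000×4.18×(T − 89.1) = 4180(T − 89.1)
4614.7 T = 372438 − 38453 = 333985
T ≈ 72.37 °C. Since T > 0 °C, the all-ice-melts assumption holds.

T_f ≈ 72.4 °C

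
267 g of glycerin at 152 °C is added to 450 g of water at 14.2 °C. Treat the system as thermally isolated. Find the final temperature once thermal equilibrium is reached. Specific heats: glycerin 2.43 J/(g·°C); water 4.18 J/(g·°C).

T_f ≈ 49.5 °C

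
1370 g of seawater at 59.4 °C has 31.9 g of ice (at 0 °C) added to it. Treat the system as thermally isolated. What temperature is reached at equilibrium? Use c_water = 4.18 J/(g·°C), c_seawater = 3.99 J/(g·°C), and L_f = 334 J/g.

Taking heat into each body as positive, Σ m c ΔT = 0:
fusion: m_ice L_f = 31.9·334 = 10655
  meltwater 0→T: 31.9·4.18·T = 133.34 T
  seawater: 5466.3(T − 59.4)
5599.6 T = 324698 − 10655 = 314044
T ≈ 56.08 °C — above 0 °C, consistent with complete melting.

T_f ≈ 56.1 °C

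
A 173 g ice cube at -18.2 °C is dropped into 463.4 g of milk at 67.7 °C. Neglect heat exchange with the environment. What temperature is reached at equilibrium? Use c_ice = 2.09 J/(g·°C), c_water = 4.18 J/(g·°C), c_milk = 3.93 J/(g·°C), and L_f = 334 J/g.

T_f ≈ 23.2 °C

Taking heat into each body as positive, Σ m c ΔT = 0:
warm ice to 0 °C: 173·2.09·(0 − (-18.2)) = 6580.6
  latent heat to melt: 173·334 = 57782
  warm the meltwater: 723.14 T
  milk: 1821.2(T − 67.7)
2544.3 T = 123293 − 64363 = 58930
T ≈ 23.16 °C — above 0 °C, consistent with complete melting.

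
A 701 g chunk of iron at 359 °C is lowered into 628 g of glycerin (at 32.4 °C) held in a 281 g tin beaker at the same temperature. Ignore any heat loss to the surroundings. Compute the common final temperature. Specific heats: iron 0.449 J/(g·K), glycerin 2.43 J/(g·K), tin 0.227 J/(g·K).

T_f ≈ 86.4 °C

Energy conservation, ΣQ = 0:
701·0.449·(T − 359) + 628·2.43·(T − 32.4) + 281·0.227·(T − 32.4) = 0
314.75(T − 359) + 1526(T − 32.4) + 63.79(T − 32.4) = 0
1904.6 T = 164505
T = 164505 / 1904.6 = 86.4 °C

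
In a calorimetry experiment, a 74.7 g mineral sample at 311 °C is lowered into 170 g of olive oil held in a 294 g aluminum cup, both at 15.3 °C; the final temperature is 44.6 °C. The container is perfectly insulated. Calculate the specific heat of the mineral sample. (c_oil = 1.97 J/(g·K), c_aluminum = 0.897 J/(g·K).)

c ≈ 0.881 J/(g·K)

Let T be the final temperature. ΣQ_i = 0:
74.7·c·(44.6 − 311) + 170·1.97·(44.6 − 15.3) + 294·0.897·(44.6 − 15.3) = 0
-19900 c = -17540
c = -17540/-19900 ≈ 0.8814 J/(g·K)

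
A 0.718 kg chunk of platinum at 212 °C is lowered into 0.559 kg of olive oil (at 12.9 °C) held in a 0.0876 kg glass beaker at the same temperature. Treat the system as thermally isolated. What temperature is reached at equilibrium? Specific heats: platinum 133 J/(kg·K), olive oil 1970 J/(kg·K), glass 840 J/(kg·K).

T_f ≈ 27.9 °C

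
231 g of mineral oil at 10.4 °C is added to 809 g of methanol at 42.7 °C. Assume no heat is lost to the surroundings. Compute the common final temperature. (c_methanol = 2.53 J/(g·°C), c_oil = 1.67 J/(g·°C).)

|Q_methanol| = |Q_oil|:
809×2.53×(42.7 − T) = 231×1.67×(T − 10.4)
2046.8(42.7 − T) = 385.77(T − 10.4)
2432.5 T = 91409  ⇒  T ≈ 37.58 °C

T_f ≈ 37.6 °C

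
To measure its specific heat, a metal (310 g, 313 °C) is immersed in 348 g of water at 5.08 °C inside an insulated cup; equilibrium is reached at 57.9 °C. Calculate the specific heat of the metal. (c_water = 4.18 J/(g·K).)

Net heat exchanged in the isolated system is zero:
310·c·(57.9 − 313) + 348·4.18·(57.9 − 5.08) = 0
-79081 c = -76834
c = -76834/-79081 ≈ 0.9716 J/(g·K)

c ≈ 0.972 J/(g·K)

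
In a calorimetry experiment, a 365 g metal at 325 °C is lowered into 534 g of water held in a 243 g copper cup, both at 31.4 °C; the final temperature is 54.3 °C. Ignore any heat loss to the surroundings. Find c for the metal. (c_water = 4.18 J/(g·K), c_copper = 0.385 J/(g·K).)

c ≈ 0.539 J/(g·K)

Let T be the final temperature. ΣQ_i = 0:
365×c×(54.3 − 325) + 534×4.18×(54.3 − 31.4) + 243×0.385×(54.3 − 31.4) = 0
-98806 c = -53258
c = -53258/-98806 ≈ 0.539 J/(g·K)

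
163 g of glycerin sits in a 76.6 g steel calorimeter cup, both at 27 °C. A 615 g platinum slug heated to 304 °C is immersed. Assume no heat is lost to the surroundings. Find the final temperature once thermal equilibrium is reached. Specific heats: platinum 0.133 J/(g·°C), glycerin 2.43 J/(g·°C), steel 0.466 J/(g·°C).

T_f ≈ 71.1 °C

Setting the total heat transfer to zero:
615*0.133*(T − 304) + 163*2.43*(T − 27) + 76.6*0.466*(T − 27) = 0
513.58 T = 36524
T ≈ 71.12 °C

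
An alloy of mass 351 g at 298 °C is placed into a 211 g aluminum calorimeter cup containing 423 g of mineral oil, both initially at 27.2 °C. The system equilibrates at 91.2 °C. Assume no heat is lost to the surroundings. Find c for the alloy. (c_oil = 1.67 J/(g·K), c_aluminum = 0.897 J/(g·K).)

c ≈ 0.79 J/(g·K)

Taking heat into each body as positive, Σ m c ΔT = 0:
351×c×(91.2 − 298) + 423×1.67×(91.2 − 27.2) + 211×0.897×(91.2 − 27.2) = 0
-72587 c = -57323
c = -57323/-72587 ≈ 0.7897 J/(g·K)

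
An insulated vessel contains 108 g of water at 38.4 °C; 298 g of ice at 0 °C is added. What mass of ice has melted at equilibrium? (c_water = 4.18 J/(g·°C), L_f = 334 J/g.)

m_melted ≈ 51.9 g

Heat available from the water dropping to 0 °C: 108×4.18×38.4 = 17335 J.
Fully melting the ice requires m_ice L_f = 298×334 = 99532 J.
Since 17335 < 99532 J, not all the ice melts; equilibrium is at 0 °C.
m_melted×334 = 17335  ⇒  m_melted ≈ 51.9 g.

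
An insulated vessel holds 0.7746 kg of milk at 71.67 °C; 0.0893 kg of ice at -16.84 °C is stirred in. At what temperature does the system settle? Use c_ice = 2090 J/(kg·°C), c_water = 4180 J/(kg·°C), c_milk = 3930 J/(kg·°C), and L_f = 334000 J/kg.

Energy balance with sensible and latent terms:
warm ice to 0 °C: 0.0893·2090·(0 − (-16.84)) = 3143; melt ice: 0.0893·334000 = 29826; warm the meltwater: 373.27 T; milk cools: 0.7746·3930·(T − 71.67) = 3044.2(T − 71.67)
3417.5 T = 218176 − 32969 = 185207
T ≈ 54.19 °C (positive, so assuming full melt was valid).

T_f ≈ 54.2 °C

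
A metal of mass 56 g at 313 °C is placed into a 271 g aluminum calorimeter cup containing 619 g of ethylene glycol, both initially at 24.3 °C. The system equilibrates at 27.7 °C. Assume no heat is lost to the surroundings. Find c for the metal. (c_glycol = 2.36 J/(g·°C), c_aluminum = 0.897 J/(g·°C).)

Energy conservation, ΣQ = 0:
56·c·(27.7 − 313) + 619·2.36·(27.7 − 24.3) + 271·0.897·(27.7 − 24.3) = 0
-15977 c = -5793.4
c = -5793.4/-15977 ≈ 0.3626 J/(g·°C)

c ≈ 0.363 J/(g·°C)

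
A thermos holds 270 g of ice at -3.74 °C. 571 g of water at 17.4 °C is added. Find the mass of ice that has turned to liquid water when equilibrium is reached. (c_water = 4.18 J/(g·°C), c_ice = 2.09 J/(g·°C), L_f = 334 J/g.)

m_melted ≈ 118 g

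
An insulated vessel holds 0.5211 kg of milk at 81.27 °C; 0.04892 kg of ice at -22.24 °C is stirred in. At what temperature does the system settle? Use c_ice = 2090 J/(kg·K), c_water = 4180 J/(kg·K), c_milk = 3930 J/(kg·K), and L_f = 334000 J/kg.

T_f ≈ 65.6 °C

Net heat exchanged in the isolated system is zero:
ice -22.24→0 °C: 0.04892×2090×22.24 = 2273.9
  fusion: m_ice L_f = 0.04892×334000 = 16339
  warm the meltwater: 204.49 T
  milk: 2047.9(T − 81.27)
2252.4 T = 166435 − 18613 = 147822
T ≈ 65.63 °C (positive, so assuming full melt was valid).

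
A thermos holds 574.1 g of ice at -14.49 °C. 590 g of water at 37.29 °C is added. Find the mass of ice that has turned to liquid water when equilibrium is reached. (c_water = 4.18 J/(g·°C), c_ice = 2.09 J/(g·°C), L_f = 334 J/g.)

Heat available from the water dropping to 0 °C: 590×4.18×37.29 = 91965 J.
Of that, 574.1×2.09×14.49 = 17386 J goes to bring the ice to 0 °C, leaving 74578 J.
Fully melting the ice requires m_ice L_f = 574.1×334 = 191749 J.
74578 J < 191749 J, so only part of the ice melts and the system sits at 0 °C.
m_melted×334 = 74578  ⇒  m_melted ≈ 223.3 g.

m_melted ≈ 223 g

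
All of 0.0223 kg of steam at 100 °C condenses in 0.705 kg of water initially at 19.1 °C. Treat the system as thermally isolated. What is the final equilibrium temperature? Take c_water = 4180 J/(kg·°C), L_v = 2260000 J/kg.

Net heat exchanged in the isolated system is zero:
latent heat released on condensation: 0.0223·2260000 = 50398; condensate cools 100→T: 0.0223·4180·(T − 100) = 93.21(T − 100); water warms: 0.705·4180·(T − 19.1) = 2946.9(T − 19.1)
3040.1 T = 50398 + 9321.4 + 56286 = 116005
T ≈ 38.16 °C, under the boiling point, so the assumption holds.

T_f ≈ 38.2 °C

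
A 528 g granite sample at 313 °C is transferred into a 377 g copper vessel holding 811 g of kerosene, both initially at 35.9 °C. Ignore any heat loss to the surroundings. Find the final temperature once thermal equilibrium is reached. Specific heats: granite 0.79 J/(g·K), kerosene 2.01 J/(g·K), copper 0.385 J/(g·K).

T_f ≈ 88.6 °C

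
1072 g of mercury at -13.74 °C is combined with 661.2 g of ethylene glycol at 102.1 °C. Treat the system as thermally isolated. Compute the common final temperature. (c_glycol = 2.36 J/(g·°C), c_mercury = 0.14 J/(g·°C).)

Net heat exchanged in the isolated system is zero:
661.2*2.36*(T − 102.1) + 1072*0.14*(T − (-13.74)) = 0
1560.4(T − 102.1) + 150.08(T − (-13.74)) = 0
1710.5 T = 157258
T = 157258 / 1710.5 = 91.9 °C

T_f ≈ 91.9 °C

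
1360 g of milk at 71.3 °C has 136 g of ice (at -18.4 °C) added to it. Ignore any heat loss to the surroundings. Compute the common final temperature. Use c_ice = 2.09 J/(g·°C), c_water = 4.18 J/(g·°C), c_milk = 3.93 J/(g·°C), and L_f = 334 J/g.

T_f ≈ 55.9 °C

Taking heat into each body as positive, Σ m c ΔT = 0:
ice -18.4→0 °C: 136·2.09·18.4 = 5230; fusion: m_ice L_f = 136·334 = 45424; warm the meltwater: 568.48 T; milk cools: 1360·3.93·(T − 71.3) = 5344.8(T − 71.3)
5913.3 T = 381084 − 50654 = 330430
T ≈ 55.88 °C. Since T > 0 °C, the all-ice-melts assumption holds.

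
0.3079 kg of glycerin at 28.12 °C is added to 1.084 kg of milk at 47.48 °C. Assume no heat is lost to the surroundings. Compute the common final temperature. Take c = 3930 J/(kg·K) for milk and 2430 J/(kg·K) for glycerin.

|Q_milk| = |Q_glycerin|:
1.084·3930·(47.48 − T) = 0.3079·2430·(T − 28.12)
4260.1(47.48 − T) = 748.2(T − 28.12)
5008.3 T = 223310  ⇒  T ≈ 44.59 °C

T_f ≈ 44.6 °C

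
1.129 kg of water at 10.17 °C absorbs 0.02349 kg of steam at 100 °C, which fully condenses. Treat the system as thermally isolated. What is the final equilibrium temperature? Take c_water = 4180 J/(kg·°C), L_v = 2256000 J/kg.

T_f ≈ 23.0 °C

Net heat exchanged in the isolated system is zero:
condense steam: −0.02349×2256000 = −52993
  condensate cools 100→T: 0.02349×4180×(T − 100) = 98.19(T − 100)
  water warms: 1.129×4180×(T − 10.17) = 4719.2(T − 10.17)
4817.4 T = 52993 + 9818.8 + 47994 = 110807
T ≈ 23.00 °C — below 100 °C, confirming all the steam condensed.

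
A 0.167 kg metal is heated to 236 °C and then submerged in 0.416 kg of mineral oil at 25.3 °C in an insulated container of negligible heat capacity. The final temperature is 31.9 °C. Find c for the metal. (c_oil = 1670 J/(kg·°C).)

m_s c (T_s − T_f) = m_oil c_oil (T_f − T_0):
0.167×c×(236 − 31.9) = 0.416×1670×(31.9 − 25.3)
34.08 c = 4585.2  ⇒  c ≈ 134.5 J/(kg·°C)

c ≈ 135 J/(kg·°C)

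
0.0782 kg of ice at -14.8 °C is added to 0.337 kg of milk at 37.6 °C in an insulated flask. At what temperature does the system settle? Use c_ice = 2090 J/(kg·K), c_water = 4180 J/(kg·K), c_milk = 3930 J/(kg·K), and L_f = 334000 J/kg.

T_f ≈ 12.9 °C

Energy balance with sensible and latent terms:
warm ice to 0 °C: 0.0782×2090×(0 − (-14.8)) = 2418.9; latent heat to melt: 0.0782×334000 = 26119; meltwater 0→T: 0.0782×4180×T = 326.88 T; milk: 1324.4(T − 37.6)
1651.3 T = 49798 − 28538 = 21260
T ≈ 12.87 °C (positive, so assuming full melt was valid).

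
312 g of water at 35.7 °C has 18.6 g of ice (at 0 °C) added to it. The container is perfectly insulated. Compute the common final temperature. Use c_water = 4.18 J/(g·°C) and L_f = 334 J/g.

T_f ≈ 29.2 °C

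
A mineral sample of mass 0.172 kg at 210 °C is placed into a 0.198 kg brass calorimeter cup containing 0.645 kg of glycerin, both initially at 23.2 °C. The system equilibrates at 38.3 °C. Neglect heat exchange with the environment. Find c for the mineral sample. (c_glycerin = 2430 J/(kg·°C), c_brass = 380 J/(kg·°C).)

c ≈ 840 J/(kg·°C)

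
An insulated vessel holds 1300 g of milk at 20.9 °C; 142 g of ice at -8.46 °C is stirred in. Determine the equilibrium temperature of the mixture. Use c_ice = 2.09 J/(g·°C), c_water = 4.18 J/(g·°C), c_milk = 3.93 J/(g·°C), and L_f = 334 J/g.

T_f ≈ 10.0 °C

Energy balance with sensible and latent terms:
warm ice to 0 °C: 142·2.09·(0 − (-8.46)) = 2510.8
  melt ice: 142·334 = 47428
  warm the meltwater: 593.56 T
  milk cools: 1300·3.93·(T − 20.9) = 5109(T − 20.9)
5702.6 T = 106778 − 49939 = 56839
T ≈ 9.97 °C — above 0 °C, consistent with complete melting.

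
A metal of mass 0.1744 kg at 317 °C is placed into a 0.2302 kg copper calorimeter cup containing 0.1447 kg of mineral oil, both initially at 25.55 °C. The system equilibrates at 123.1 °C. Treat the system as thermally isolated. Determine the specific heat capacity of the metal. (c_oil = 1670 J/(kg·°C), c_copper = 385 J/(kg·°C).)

c ≈ 953 J/(kg·°C)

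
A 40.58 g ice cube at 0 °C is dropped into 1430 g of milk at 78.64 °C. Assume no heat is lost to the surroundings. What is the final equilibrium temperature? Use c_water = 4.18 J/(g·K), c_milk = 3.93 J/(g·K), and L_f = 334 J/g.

T_f ≈ 74.0 °C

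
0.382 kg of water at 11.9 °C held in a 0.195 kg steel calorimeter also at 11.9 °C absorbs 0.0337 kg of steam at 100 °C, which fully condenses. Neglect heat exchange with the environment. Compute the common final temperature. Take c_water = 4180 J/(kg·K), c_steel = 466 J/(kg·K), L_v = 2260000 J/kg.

T_f ≈ 60.3 °C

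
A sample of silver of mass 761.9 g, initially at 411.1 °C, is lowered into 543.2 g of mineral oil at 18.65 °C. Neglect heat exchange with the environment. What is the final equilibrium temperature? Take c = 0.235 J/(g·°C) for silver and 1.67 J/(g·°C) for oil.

Let T be the final temperature. ΣQ_i = 0:
761.9·0.235·(T − 411.1) + 543.2·1.67·(T − 18.65) = 0
179.05(T − 411.1) + 907.14(T − 18.65) = 0
1086.2 T = 90524
T ≈ 83.34 °C

T_f ≈ 83.3 °C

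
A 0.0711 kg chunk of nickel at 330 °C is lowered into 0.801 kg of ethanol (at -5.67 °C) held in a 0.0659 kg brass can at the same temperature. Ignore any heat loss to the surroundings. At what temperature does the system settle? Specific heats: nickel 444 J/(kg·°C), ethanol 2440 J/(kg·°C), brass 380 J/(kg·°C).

Net heat exchanged in the isolated system is zero:
0.0711·444·(T − 330) + 0.801·2440·(T − (-5.67)) + 0.0659·380·(T − (-5.67)) = 0
31.57(T − 330) + 1954.4(T − (-5.67)) + 25.04(T − (-5.67)) = 0
2011.1 T = -806.09
T = -806.09/2011.1 ≈ -0.40 °C

T_f ≈ -0.4 °C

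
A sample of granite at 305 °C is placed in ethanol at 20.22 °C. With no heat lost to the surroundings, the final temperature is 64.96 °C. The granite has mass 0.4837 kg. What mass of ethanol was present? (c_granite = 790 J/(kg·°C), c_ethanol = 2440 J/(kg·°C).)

m ≈ 0.84 kg

|Q_granite| = |Q_ethanol|:
0.4837×790×(305 − 64.96) = m×2440×(64.96 − 20.22)
109166 m = 91725  ⇒  m ≈ 0.8402 kg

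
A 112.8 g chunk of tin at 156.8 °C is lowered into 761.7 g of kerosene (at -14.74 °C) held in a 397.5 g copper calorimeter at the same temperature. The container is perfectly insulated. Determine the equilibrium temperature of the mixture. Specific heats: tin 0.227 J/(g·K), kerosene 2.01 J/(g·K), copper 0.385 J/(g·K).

T_f ≈ -12.2 °C

Setting the total heat transfer to zero:
112.8×0.227×(T − 156.8) + 761.7×2.01×(T − (-14.74)) + 397.5×0.385×(T − (-14.74)) = 0
25.61(T − 156.8) + 1531(T − (-14.74)) + 153.04(T − (-14.74)) = 0
1709.7 T = -20808
T = -20808 / 1709.7 = -12.2 °C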